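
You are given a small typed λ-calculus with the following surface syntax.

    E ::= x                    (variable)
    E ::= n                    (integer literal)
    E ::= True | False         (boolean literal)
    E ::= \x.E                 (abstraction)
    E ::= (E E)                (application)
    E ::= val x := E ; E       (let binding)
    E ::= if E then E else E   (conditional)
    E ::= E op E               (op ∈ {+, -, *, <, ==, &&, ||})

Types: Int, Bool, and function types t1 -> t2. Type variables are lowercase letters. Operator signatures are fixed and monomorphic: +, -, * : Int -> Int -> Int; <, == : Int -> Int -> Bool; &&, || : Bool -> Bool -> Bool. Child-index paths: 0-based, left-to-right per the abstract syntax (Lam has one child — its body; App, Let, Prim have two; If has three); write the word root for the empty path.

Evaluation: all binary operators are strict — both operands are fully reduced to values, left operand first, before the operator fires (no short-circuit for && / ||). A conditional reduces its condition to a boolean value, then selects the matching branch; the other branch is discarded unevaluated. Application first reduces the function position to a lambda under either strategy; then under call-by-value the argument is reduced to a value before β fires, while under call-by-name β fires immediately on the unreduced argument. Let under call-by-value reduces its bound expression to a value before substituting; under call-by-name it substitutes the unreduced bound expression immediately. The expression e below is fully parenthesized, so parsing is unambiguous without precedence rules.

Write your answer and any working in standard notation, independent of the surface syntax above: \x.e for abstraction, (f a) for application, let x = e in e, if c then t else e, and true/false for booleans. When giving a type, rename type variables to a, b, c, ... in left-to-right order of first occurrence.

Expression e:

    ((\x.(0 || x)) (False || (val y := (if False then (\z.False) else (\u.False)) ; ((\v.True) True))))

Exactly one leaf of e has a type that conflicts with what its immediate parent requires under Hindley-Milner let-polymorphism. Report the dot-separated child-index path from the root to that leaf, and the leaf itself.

Answer: 0.0.0 : 0

Derivation:
  unify Int ~ Bool
  FAIL: mismatch Int ~ Bool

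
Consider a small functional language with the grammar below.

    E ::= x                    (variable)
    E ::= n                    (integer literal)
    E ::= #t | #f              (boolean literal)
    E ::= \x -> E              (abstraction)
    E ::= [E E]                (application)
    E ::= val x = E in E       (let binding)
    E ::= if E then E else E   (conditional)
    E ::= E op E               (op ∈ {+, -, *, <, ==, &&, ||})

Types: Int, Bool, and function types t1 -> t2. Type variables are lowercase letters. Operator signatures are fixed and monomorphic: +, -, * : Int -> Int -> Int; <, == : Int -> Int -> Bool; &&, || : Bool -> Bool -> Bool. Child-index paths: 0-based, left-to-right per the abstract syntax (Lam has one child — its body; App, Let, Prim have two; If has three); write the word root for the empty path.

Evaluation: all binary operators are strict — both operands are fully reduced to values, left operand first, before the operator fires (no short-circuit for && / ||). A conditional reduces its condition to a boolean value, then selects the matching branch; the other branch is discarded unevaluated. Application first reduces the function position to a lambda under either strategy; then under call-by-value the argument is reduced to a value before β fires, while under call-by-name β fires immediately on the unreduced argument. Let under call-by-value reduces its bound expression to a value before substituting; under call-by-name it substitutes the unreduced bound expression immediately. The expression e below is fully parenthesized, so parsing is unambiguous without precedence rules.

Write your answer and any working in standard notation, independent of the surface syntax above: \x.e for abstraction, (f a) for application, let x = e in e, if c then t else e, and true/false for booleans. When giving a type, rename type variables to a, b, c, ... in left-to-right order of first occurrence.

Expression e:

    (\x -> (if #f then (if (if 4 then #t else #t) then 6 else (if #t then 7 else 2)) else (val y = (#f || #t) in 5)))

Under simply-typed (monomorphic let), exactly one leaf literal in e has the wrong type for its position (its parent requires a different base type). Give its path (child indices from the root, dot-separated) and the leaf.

Working:
  unify Bool ~ Bool
  unify Int ~ Bool
  FAIL: mismatch Int ~ Bool

Answer: 0.1.0.0 : 4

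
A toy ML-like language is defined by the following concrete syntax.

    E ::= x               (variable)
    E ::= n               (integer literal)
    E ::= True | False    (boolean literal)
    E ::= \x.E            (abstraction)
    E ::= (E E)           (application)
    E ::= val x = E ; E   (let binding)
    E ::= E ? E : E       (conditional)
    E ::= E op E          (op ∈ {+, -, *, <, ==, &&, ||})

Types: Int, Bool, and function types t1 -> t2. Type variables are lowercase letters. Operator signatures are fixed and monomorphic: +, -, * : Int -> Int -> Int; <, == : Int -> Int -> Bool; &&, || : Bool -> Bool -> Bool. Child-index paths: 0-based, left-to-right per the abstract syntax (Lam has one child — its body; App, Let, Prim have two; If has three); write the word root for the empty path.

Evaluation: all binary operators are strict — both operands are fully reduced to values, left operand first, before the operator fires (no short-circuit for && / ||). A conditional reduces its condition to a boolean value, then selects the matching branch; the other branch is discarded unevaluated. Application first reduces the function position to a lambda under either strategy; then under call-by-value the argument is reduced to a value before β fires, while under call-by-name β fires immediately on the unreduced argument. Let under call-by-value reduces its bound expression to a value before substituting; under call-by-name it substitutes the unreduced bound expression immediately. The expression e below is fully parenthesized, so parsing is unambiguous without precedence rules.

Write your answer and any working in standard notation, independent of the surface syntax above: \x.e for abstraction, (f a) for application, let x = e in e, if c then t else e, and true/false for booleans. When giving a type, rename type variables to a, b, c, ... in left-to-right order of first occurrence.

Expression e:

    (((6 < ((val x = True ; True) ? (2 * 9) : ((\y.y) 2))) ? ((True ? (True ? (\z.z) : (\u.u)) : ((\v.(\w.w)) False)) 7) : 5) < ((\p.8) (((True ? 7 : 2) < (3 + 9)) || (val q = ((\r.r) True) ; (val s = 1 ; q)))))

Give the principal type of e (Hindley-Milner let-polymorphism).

Answer: Bool

Trace:
  unify Int ~ Int
let x : Bool
  unify Bool ~ Bool
  unify Int ~ Int
  unify Int ~ Int
y : a
\y._ : a -> a
  unify a -> a ~ Int -> b
  unify a ~ Int
  unify Int ~ b
_ _ : Int
  unify Int ~ Int
  unify Int ~ Int
  unify Bool ~ Bool
  unify Bool ~ Bool
  unify Bool ~ Bool
z : c
\z._ : c -> c
u : d
\u._ : d -> d
  unify c -> c ~ d -> d
  unify c ~ d
  unify d ~ d
w : f
\w._ : f -> f
\v._ : e -> f -> f
  unify e -> f -> f ~ Bool -> g
  unify e ~ Bool
  unify f -> f ~ g
_ _ : f -> f
  unify d -> d ~ f -> f
  unify d ~ f
  unify f ~ f
  unify f -> f ~ Int -> h
  unify f ~ Int
  unify Int ~ h
_ _ : Int
  unify Int ~ Int
  unify Int ~ Int
\p._ : i -> Int
  unify Bool ~ Bool
  unify Int ~ Int
  unify Int ~ Int
  unify Int ~ Int
  unify Int ~ Int
  unify Int ~ Int
  unify Bool ~ Bool
r : j
\r._ : j -> j
  unify j -> j ~ Bool -> k
  unify j ~ Bool
  unify Bool ~ k
_ _ : Bool
let q : Bool
let s : Int
q : Bool
  unify Bool ~ Bool
  unify i -> Int ~ Bool -> l
  unify i ~ Bool
  unify Int ~ l
_ _ : Int
  unify Int ~ Int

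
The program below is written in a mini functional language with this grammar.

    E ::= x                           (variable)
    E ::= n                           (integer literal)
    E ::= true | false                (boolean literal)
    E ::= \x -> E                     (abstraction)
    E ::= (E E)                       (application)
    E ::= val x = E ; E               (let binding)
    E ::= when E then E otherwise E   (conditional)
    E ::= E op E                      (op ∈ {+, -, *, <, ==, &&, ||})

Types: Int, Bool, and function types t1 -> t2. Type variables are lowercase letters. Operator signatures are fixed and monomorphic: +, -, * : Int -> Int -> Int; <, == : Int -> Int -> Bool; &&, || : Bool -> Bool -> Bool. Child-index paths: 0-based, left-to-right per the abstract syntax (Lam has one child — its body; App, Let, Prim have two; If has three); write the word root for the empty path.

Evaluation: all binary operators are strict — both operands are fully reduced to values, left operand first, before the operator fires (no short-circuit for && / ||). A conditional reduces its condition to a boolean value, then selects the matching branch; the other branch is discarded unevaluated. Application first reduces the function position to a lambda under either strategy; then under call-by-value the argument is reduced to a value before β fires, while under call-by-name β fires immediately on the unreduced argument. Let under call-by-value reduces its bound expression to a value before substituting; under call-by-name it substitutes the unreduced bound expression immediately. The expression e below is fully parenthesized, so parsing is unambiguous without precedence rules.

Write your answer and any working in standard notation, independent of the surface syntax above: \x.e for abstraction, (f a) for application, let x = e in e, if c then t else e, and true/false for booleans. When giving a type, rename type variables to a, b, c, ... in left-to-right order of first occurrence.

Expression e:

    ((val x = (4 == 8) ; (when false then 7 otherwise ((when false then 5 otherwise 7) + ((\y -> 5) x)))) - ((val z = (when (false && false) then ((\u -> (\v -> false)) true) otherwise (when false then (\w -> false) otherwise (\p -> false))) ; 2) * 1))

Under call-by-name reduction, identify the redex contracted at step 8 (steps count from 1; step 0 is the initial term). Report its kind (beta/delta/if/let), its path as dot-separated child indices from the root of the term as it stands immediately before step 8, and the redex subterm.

Answer: delta at root : (12 - 2)

Working:
step 0: ((let x = (4 == 8) in (if false then 7 else ((if false then 5 else 7) + ((\y.5) x)))) - ((let z = (if (false && false) then ((\u.(\v.false)) true) else (if false then (\w.false) else (\p.false))) in 2) * 1))
step 1: [let@0] ((if false then 7 else ((if false then 5 else 7) + ((\y.5) (4 == 8)))) - ((let z = (if (false && false) then ((\u.(\v.false)) true) else (if false then (\w.false) else (\p.false))) in 2) * 1))
step 2: [if@0] (((if false then 5 else 7) + ((\y.5) (4 == 8))) - ((let z = (if (false && false) then ((\u.(\v.false)) true) else (if false then (\w.false) else (\p.false))) in 2) * 1))
step 3: [if@0.0] ((7 + ((\y.5) (4 == 8))) - ((let z = (if (false && false) then ((\u.(\v.false)) true) else (if false then (\w.false) else (\p.false))) in 2) * 1))
step 4: [beta@0.1] ((7 + 5) - ((let z = (if (false && false) then ((\u.(\v.false)) true) else (if false then (\w.false) else (\p.false))) in 2) * 1))
step 5: [delta@0] (12 - ((let z = (if (false && false) then ((\u.(\v.false)) true) else (if false then (\w.false) else (\p.false))) in 2) * 1))
step 6: [let@1.0] (12 - (2 * 1))
step 7: [delta@1] (12 - 2)
step 8: [delta@root] 10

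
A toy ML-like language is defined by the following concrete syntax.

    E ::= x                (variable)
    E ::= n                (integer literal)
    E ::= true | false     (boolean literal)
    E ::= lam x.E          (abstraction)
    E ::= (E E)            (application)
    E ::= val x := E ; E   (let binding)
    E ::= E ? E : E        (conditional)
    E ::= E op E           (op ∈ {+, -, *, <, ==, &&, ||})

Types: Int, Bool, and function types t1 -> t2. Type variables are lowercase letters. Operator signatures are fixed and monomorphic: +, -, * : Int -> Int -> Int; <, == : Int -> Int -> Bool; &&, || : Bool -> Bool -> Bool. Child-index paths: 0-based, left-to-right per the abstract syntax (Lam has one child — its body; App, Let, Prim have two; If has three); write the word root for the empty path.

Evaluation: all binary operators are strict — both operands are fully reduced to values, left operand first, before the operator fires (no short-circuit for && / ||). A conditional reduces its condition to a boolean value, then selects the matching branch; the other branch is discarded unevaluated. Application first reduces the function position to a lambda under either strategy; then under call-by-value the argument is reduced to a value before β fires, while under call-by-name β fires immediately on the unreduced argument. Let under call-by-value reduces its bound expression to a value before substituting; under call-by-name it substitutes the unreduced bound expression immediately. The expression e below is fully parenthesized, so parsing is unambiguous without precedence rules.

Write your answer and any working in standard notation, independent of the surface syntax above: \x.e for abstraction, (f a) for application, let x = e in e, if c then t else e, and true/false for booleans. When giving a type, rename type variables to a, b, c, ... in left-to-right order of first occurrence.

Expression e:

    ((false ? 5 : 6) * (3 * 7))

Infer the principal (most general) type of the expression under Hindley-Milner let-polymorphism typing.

Answer: Int

Derivation:
  unify Bool ~ Bool
  unify Int ~ Int
  unify Int ~ Int
  unify Int ~ Int
  unify Int ~ Int
  unify Int ~ Int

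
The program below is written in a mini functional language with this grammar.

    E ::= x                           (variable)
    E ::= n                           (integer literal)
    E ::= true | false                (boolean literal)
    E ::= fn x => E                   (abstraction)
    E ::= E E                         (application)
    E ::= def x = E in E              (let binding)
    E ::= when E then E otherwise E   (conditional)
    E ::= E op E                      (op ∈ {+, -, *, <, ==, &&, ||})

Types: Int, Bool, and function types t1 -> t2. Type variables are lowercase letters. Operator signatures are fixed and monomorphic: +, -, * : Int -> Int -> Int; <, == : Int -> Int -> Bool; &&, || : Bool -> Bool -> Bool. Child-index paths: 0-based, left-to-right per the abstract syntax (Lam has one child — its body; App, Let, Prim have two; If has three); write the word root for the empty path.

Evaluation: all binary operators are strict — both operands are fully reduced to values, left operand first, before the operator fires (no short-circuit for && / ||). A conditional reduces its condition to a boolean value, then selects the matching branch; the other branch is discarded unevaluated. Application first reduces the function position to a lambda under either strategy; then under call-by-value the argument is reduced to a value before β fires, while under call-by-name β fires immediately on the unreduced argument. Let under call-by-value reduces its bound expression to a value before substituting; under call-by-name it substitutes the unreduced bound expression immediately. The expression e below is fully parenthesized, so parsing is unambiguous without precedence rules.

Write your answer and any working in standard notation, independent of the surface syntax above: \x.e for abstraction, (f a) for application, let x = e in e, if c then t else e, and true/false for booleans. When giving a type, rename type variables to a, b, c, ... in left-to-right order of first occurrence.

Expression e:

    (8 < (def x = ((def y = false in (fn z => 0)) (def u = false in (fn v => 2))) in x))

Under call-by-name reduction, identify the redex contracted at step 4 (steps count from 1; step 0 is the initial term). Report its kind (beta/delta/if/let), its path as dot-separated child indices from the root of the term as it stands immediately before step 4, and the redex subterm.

Trace:
step 0: (8 < (let x = ((let y = false in (\z.0)) (let u = false in (\v.2))) in x))
step 1: [let@1] (8 < ((let y = false in (\z.0)) (let u = false in (\v.2))))
step 2: [let@1.0] (8 < ((\z.0) (let u = false in (\v.2))))
step 3: [beta@1] (8 < 0)
step 4: [delta@root] false

Answer: delta at root : (8 < 0)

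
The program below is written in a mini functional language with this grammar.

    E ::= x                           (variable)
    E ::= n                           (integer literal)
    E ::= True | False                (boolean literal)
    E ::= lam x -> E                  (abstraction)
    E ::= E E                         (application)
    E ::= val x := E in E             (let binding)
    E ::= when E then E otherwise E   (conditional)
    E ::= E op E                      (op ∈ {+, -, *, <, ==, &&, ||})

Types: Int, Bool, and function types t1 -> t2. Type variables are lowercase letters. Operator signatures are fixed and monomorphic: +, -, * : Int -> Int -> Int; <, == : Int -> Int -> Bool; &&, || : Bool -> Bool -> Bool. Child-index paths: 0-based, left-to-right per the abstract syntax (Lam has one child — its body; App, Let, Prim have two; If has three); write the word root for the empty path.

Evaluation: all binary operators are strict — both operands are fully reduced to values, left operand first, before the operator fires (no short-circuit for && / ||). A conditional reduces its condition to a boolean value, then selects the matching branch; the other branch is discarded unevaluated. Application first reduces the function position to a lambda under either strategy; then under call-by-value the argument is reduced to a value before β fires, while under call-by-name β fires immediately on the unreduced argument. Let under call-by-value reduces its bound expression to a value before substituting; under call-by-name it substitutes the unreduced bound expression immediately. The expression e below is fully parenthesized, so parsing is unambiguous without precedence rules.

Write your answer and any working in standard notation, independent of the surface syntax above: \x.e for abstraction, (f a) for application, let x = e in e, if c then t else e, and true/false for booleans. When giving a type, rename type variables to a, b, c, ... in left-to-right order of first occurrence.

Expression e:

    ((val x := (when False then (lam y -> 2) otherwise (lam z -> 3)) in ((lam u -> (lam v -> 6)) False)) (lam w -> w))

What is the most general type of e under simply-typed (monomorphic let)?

Derivation:
  unify Bool ~ Bool
\y._ : a -> Int
\z._ : b -> Int
  unify a -> Int ~ b -> Int
  unify a ~ b
  unify Int ~ Int
let x : b -> Int
\v._ : d -> Int
\u._ : c -> d -> Int
  unify c -> d -> Int ~ Bool -> e
  unify c ~ Bool
  unify d -> Int ~ e
_ _ : d -> Int
w : f
\w._ : f -> f
  unify d -> Int ~ (f -> f) -> g
  unify d ~ f -> f
  unify Int ~ g
_ _ : Int

Answer: Int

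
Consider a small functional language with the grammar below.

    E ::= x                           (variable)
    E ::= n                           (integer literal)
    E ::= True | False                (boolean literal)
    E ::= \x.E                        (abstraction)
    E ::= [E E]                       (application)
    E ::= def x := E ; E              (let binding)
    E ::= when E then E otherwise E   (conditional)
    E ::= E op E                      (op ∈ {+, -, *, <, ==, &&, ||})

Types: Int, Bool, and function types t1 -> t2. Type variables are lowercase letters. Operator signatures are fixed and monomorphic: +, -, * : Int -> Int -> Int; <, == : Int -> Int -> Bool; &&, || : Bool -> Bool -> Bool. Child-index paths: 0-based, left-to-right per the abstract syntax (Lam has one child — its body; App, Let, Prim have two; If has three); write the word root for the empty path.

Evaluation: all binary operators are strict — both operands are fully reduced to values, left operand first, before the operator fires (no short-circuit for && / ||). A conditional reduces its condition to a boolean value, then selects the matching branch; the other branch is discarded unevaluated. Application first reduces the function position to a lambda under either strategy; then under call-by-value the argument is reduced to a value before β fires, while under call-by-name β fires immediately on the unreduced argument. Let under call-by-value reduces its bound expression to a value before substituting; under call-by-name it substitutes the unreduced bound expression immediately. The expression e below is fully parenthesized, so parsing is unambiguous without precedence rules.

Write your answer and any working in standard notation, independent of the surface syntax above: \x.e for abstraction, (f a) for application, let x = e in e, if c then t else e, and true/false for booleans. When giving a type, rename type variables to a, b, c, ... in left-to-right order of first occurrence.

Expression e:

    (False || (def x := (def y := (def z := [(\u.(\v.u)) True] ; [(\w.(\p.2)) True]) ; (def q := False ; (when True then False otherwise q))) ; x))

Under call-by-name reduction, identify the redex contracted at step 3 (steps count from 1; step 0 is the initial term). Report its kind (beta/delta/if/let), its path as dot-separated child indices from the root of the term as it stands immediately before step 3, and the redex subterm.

Answer: let at 1 : (let q = false in (if true then false else q))

Derivation:
step 0: (false || (let x = (let y = (let z = ((\u.(\v.u)) true) in ((\w.(\p.2)) true)) in (let q = false in (if true then false else q))) in x))
step 1: [let@1] (false || (let y = (let z = ((\u.(\v.u)) true) in ((\w.(\p.2)) true)) in (let q = false in (if true then false else q))))
step 2: [let@1] (false || (let q = false in (if true then false else q)))
step 3: [let@1] (false || (if true then false else false))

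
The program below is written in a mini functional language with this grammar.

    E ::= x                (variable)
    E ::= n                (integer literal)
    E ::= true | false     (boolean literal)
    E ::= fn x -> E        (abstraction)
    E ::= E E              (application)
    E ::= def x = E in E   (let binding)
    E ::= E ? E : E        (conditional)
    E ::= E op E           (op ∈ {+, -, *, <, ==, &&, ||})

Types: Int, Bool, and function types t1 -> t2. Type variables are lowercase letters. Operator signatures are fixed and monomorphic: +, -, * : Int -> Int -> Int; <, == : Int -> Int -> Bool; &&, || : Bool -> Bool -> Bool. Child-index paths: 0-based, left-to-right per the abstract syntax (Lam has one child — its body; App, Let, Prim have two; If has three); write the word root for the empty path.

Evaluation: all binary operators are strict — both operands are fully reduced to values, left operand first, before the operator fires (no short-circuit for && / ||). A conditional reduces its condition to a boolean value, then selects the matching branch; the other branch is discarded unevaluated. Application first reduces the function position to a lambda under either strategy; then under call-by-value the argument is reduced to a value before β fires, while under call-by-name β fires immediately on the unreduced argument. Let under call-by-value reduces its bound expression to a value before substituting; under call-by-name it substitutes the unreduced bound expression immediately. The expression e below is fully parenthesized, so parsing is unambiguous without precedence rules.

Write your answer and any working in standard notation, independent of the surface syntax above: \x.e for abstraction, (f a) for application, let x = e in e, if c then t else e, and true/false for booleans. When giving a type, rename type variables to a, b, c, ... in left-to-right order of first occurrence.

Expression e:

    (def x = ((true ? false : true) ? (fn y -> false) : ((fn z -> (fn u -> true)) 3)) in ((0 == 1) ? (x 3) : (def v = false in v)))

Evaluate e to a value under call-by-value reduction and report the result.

Working:
step 0: (let x = (if (if true then false else true) then (\y.false) else ((\z.(\u.true)) 3)) in (if (0 == 1) then (x 3) else (let v = false in v)))
step 1: [if@0.0] (let x = (if false then (\y.false) else ((\z.(\u.true)) 3)) in (if (0 == 1) then (x 3) else (let v = false in v)))
step 2: [if@0] (let x = ((\z.(\u.true)) 3) in (if (0 == 1) then (x 3) else (let v = false in v)))
step 3: [beta@0] (let x = (\u.true) in (if (0 == 1) then (x 3) else (let v = false in v)))
step 4: [let@root] (if (0 == 1) then ((\u.true) 3) else (let v = false in v))
step 5: [delta@0] (if false then ((\u.true) 3) else (let v = false in v))
step 6: [if@root] (let v = false in v)
step 7: [let@root] false

Answer: false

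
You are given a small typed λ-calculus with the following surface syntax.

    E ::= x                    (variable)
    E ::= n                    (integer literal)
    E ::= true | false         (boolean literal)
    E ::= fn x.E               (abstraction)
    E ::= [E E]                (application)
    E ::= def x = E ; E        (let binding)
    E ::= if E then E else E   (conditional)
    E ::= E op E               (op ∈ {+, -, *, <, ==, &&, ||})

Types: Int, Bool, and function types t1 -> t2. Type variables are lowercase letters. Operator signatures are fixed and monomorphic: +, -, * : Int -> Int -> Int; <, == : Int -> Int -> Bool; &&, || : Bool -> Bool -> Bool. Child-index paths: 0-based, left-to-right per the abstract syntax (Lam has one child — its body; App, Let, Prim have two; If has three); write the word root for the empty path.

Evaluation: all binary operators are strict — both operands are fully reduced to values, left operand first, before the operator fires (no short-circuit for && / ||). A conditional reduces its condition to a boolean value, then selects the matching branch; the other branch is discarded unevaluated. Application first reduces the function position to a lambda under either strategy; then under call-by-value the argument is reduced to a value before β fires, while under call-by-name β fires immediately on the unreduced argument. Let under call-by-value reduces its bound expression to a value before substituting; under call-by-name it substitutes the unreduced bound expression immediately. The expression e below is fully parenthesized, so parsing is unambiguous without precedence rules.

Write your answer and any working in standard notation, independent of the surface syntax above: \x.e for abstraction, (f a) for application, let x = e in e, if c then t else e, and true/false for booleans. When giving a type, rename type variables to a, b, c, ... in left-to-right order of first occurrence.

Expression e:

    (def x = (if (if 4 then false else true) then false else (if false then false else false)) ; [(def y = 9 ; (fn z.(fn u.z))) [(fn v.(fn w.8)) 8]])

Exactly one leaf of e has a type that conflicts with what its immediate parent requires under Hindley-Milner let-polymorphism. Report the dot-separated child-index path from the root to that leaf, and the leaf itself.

Answer: 0.0.0 : 4

Working:
  unify Int ~ Bool
  FAIL: mismatch Int ~ Bool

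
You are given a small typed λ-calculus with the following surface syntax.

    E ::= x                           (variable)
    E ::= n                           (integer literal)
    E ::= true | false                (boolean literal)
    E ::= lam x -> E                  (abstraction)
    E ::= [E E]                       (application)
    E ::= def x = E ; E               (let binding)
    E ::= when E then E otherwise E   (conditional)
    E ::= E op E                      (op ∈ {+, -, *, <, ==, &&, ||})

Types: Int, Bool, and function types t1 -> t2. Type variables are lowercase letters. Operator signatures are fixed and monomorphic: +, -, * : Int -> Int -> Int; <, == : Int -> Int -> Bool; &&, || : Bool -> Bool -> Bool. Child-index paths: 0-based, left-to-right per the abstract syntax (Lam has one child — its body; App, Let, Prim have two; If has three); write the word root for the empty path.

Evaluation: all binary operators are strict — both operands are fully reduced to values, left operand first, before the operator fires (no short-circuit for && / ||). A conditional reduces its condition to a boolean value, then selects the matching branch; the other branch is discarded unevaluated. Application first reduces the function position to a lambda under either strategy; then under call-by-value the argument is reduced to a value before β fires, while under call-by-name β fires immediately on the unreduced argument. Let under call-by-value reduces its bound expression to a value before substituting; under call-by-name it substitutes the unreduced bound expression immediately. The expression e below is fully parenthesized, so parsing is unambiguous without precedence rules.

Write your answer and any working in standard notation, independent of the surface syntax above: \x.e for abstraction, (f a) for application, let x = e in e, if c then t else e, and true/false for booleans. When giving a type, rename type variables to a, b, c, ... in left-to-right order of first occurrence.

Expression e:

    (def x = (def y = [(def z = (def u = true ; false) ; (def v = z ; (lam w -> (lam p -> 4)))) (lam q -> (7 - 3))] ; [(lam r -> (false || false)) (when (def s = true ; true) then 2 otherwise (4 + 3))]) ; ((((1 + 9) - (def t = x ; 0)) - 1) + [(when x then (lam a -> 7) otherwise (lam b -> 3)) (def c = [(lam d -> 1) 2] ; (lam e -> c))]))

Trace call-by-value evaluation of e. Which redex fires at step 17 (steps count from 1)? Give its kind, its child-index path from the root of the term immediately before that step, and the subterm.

Trace:
step 0: (let x = (let y = ((let z = (let u = true in false) in (let v = z in (\w.(\p.4)))) (\q.(7 - 3))) in ((\r.(false || false)) (if (let s = true in true) then 2 else (4 + 3)))) in ((((1 + 9) - (let t = x in 0)) - 1) + ((if x then (\a.7) else (\b.3)) (let c = ((\d.1) 2) in (\e.c)))))
step 1: [let@0.0.0.0] (let x = (let y = ((let z = false in (let v = z in (\w.(\p.4)))) (\q.(7 - 3))) in ((\r.(false || false)) (if (let s = true in true) then 2 else (4 + 3)))) in ((((1 + 9) - (let t = x in 0)) - 1) + ((if x then (\a.7) else (\b.3)) (let c = ((\d.1) 2) in (\e.c)))))
step 2: [let@0.0.0] (let x = (let y = ((let v = false in (\w.(\p.4))) (\q.(7 - 3))) in ((\r.(false || false)) (if (let s = true in true) then 2 else (4 + 3)))) in ((((1 + 9) - (let t = x in 0)) - 1) + ((if x then (\a.7) else (\b.3)) (let c = ((\d.1) 2) in (\e.c)))))
step 3: [let@0.0.0] (let x = (let y = ((\w.(\p.4)) (\q.(7 - 3))) in ((\r.(false || false)) (if (let s = true in true) then 2 else (4 + 3)))) in ((((1 + 9) - (let t = x in 0)) - 1) + ((if x then (\a.7) else (\b.3)) (let c = ((\d.1) 2) in (\e.c)))))
step 4: [beta@0.0] (let x = (let y = (\p.4) in ((\r.(false || false)) (if (let s = true in true) then 2 else (4 + 3)))) in ((((1 + 9) - (let t = x in 0)) - 1) + ((if x then (\a.7) else (\b.3)) (let c = ((\d.1) 2) in (\e.c)))))
step 5: [let@0] (let x = ((\r.(false || false)) (if (let s = true in true) then 2 else (4 + 3))) in ((((1 + 9) - (let t = x in 0)) - 1) + ((if x then (\a.7) else (\b.3)) (let c = ((\d.1) 2) in (\e.c)))))
step 6: [let@0.1.0] (let x = ((\r.(false || false)) (if true then 2 else (4 + 3))) in ((((1 + 9) - (let t = x in 0)) - 1) + ((if x then (\a.7) else (\b.3)) (let c = ((\d.1) 2) in (\e.c)))))
step 7: [if@0.1] (let x = ((\r.(false || false)) 2) in ((((1 + 9) - (let t = x in 0)) - 1) + ((if x then (\a.7) else (\b.3)) (let c = ((\d.1) 2) in (\e.c)))))
step 8: [beta@0] (let x = (false || false) in ((((1 + 9) - (let t = x in 0)) - 1) + ((if x then (\a.7) else (\b.3)) (let c = ((\d.1) 2) in (\e.c)))))
step 9: [delta@0] (let x = false in ((((1 + 9) - (let t = x in 0)) - 1) + ((if x then (\a.7) else (\b.3)) (let c = ((\d.1) 2) in (\e.c)))))
step 10: [let@root] ((((1 + 9) - (let t = false in 0)) - 1) + ((if false then (\a.7) else (\b.3)) (let c = ((\d.1) 2) in (\e.c))))
step 11: [delta@0.0.0] (((10 - (let t = false in 0)) - 1) + ((if false then (\a.7) else (\b.3)) (let c = ((\d.1) 2) in (\e.c))))
step 12: [let@0.0.1] (((10 - 0) - 1) + ((if false then (\a.7) else (\b.3)) (let c = ((\d.1) 2) in (\e.c))))
step 13: [delta@0.0] ((10 - 1) + ((if false then (\a.7) else (\b.3)) (let c = ((\d.1) 2) in (\e.c))))
step 14: [delta@0] (9 + ((if false then (\a.7) else (\b.3)) (let c = ((\d.1) 2) in (\e.c))))
step 15: [if@1.0] (9 + ((\b.3) (let c = ((\d.1) 2) in (\e.c))))
step 16: [beta@1.1.0] (9 + ((\b.3) (let c = 1 in (\e.c))))
step 17: [let@1.1] (9 + ((\b.3) (\e.1)))

Answer: let at 1.1 : (let c = 1 in (\e.c))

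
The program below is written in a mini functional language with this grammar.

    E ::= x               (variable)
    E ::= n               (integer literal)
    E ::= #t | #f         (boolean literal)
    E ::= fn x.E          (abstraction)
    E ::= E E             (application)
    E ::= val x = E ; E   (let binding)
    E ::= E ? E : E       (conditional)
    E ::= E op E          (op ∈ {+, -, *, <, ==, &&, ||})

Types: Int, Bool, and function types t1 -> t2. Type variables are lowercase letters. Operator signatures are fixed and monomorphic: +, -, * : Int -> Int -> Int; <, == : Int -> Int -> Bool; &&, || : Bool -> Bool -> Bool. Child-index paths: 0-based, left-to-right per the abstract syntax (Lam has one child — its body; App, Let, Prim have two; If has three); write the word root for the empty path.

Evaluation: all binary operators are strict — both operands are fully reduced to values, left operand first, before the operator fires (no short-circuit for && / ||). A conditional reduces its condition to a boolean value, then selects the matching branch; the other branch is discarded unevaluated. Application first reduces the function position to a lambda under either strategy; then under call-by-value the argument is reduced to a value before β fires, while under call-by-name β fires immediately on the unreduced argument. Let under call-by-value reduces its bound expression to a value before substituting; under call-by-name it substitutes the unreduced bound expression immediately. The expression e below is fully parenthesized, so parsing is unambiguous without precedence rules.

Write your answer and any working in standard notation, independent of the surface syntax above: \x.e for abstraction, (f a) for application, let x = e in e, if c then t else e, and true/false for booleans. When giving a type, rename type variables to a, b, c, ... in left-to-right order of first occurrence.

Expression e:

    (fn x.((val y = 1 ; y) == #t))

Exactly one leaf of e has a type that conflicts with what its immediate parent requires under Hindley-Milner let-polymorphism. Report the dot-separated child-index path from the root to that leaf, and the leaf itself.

Working:
let y : Int
y : Int
  unify Int ~ Int
  unify Bool ~ Int
  FAIL: mismatch Bool ~ Int

Answer: 0.1 : true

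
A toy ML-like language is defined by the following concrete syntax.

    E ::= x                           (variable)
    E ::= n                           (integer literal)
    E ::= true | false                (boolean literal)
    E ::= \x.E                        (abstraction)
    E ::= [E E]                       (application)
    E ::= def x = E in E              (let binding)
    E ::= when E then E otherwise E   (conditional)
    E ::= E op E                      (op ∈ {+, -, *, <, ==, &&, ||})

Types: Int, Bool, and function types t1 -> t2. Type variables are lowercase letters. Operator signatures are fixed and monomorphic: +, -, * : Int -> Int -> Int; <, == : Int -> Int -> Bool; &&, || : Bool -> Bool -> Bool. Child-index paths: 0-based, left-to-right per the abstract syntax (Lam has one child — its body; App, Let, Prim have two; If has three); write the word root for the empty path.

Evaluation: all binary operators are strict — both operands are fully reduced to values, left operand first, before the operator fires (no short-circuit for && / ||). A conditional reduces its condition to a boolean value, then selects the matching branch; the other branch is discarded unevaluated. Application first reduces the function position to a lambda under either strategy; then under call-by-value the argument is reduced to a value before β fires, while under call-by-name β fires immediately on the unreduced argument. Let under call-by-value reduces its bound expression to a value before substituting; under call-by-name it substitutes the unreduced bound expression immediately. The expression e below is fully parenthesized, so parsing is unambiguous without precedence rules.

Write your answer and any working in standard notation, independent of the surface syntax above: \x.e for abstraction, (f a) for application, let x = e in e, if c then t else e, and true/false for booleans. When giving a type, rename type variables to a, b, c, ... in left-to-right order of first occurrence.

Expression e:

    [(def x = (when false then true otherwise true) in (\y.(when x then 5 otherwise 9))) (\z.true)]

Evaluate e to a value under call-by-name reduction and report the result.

Answer: 5

Derivation:
step 0: ((let x = (if false then true else true) in (\y.(if x then 5 else 9))) (\z.true))
step 1: [let@0] ((\y.(if (if false then true else true) then 5 else 9)) (\z.true))
step 2: [beta@root] (if (if false then true else true) then 5 else 9)
step 3: [if@0] (if true then 5 else 9)
step 4: [if@root] 5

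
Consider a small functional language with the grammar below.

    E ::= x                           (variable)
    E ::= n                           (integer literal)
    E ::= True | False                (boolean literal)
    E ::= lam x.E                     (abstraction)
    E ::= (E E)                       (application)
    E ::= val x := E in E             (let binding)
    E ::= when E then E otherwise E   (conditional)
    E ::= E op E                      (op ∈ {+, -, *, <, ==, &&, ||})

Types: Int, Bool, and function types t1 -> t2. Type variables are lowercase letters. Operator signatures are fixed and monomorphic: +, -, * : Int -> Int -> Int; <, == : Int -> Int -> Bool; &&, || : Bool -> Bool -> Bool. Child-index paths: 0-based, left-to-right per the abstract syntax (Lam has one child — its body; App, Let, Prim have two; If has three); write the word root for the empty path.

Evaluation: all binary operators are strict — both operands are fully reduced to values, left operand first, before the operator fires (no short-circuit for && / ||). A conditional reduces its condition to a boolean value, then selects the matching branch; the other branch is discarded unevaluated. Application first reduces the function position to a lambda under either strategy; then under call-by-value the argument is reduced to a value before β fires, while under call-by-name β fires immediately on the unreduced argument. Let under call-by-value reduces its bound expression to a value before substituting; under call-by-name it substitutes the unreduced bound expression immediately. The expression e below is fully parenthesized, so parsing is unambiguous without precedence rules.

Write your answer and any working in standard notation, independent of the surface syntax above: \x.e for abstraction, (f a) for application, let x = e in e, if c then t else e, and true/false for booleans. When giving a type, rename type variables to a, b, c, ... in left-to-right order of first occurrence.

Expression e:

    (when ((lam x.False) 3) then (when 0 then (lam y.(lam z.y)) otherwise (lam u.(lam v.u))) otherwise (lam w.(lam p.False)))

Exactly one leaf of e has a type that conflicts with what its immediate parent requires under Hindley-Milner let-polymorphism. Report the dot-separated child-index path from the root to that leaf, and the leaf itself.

Answer: 1.0 : 0

Working:
\x._ : a -> Bool
  unify a -> Bool ~ Int -> b
  unify a ~ Int
  unify Bool ~ b
_ _ : Bool
  unify Bool ~ Bool
  unify Int ~ Bool
  FAIL: mismatch Int ~ Bool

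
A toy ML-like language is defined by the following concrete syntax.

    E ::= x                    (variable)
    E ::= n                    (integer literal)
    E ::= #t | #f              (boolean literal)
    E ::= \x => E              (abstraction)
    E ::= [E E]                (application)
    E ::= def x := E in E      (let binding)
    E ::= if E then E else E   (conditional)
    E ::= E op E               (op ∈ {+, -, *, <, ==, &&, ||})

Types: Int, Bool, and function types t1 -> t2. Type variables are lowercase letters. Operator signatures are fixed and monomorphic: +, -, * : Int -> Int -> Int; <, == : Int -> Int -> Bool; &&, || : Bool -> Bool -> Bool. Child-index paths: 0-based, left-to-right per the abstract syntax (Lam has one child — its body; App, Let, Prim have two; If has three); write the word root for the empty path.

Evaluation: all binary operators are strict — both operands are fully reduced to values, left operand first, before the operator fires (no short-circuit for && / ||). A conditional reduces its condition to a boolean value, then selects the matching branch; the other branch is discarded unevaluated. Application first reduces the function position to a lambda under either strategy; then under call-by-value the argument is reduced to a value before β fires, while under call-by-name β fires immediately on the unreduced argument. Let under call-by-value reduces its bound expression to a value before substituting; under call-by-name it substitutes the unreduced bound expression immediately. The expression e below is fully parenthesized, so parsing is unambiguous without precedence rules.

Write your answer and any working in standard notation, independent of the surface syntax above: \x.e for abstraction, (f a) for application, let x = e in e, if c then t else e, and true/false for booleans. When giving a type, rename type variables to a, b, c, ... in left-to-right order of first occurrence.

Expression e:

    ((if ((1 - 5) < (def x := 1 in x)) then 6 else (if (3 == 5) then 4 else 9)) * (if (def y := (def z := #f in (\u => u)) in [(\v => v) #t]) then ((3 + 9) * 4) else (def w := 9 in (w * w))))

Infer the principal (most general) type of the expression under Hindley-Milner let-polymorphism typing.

Trace:
  unify Int ~ Int
  unify Int ~ Int
  unify Int ~ Int
let x : Int
x : Int
  unify Int ~ Int
  unify Bool ~ Bool
  unify Int ~ Int
  unify Int ~ Int
  unify Bool ~ Bool
  unify Int ~ Int
  unify Int ~ Int
  unify Int ~ Int
let z : Bool
u : a
\u._ : a -> a
let y : forall. a -> a
v : b
\v._ : b -> b
  unify b -> b ~ Bool -> c
  unify b ~ Bool
  unify Bool ~ c
_ _ : Bool
  unify Bool ~ Bool
  unify Int ~ Int
  unify Int ~ Int
  unify Int ~ Int
  unify Int ~ Int
let w : Int
w : Int
  unify Int ~ Int
w : Int
  unify Int ~ Int
  unify Int ~ Int
  unify Int ~ Int

Answer: Int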